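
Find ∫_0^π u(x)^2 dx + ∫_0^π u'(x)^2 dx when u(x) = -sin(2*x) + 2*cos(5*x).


||u||_{H^1(0,π)}^2 = 416/21 + 109*π/2

u'(x) = -10*sin(5*x) - 2*cos(2*x).
Expand u² and (u')² and integrate term by term on (0, π), using: for integers n ≥ 1, ∫_0^π sin²(nx) dx = ∫_0^π cos²(nx) dx = π/2; for n ≠ n', ∫_0^π sin(nx)sin(n'x) dx = ∫_0^π cos(nx)cos(n'x) dx = 0; and by product-to-sum, ∫_0^π sin(nx)cos(n'x) dx = ½∫_0^π [sin((n+n')x) + sin((n−n')x)] dx, which is 0 when n+n' is even and 2n/(n²−n'²) when n+n' is odd (it need not vanish on (0, π)).
  u² squared terms: (-1)²·∫sin(2x)² dx = 1·π/2 = π/2;  (2)²·∫cos(5x)² dx = 4·π/2 = 2*π.
  u² cross terms: 2·(-1)·(2)·∫sin(2x)·cos(5x) dx = -4·(-4/21) = 16/21.
  So ∫_0^π u² dx = π/2 + 2*π + 16/21 = 16/21 + 5*π/2.
  (u')² squared terms: (-10)²·∫sin(5x)² dx = 100·π/2 = 50*π;  (-2)²·∫cos(2x)² dx = 4·π/2 = 2*π.
  (u')² cross terms: 2·(-10)·(-2)·∫sin(5x)·cos(2x) dx = 40·(10/21) = 400/21.
  So ∫_0^π (u')² dx = 50*π + 2*π + 400/21 = 400/21 + 52*π.
||u||_{H^1}^2 = (16/21 + 5*π/2) + (400/21 + 52*π) = 416/21 + 109*π/2.


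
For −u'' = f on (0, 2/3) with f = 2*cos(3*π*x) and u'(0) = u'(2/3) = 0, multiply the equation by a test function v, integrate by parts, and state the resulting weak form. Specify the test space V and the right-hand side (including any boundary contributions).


V = H^1(0, 2/3) (no boundary constraint on v; u is determined up to an additive constant); weak form: ∫_0^2/3 u'v' dx = ∫_0^2/3 (2*cos(3*π*x)) v dx for all v ∈ V.

Multiply both sides by a test function v and integrate from 0 to 2/3:
  ∫_0^2/3 −u''(x) v(x) dx = ∫_0^2/3 f(x) v(x) dx.
Integrate the LHS by parts once:
  ∫_0^2/3 −u'' v dx = −[u'(x) v(x)]_0^2/3 + ∫_0^2/3 u'(x) v'(x) dx.
Thus ∫_0^2/3 u'(x) v'(x) dx = ∫_0^2/3 f(x) v(x) dx + [u'(x) v(x)]_0^2/3.
Choose V so that boundary terms are either known or forced to vanish.
u has homogeneous Neumann: u'(0) = u'(2/3) = 0. So [u' v]_0^2/3 = 0·v(2/3) − 0·v(0) = 0 for any v; take V = H^1(0, 2/3).
Weak formulation: find u (satisfying any essential BC) such that ∫_0^2/3 u'(x) v'(x) dx = ∫_0^2/3 f v dx for all v ∈ V (homogeneous Neumann, so boundary terms vanish).
Substituting f(x) = 2*cos(3*π*x), the right-hand side is ∫_0^2/3 (2*cos(3*π*x)) v dx.
Compatibility check (pure Neumann): taking v ≡ 1 ∈ V gives 0 = ∫_0^2/3 f dx + (0) − (0), i.e. ∫_0^2/3 f dx must equal u'(0) − u'(2/3) = 0. Indeed ∫_0^2/3 (2*cos(3*π*x)) dx = 0, so the data are compatible. The solution is then unique only up to an additive constant (fix it e.g. by requiring ∫_0^2/3 u dx = 0).


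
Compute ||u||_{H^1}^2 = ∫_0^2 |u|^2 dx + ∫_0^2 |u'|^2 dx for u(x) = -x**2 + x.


||u||_{H^1}^2 = 86/15

The H^1 norm (squared) on an interval (0, L) is
  ||u||_{H^1}^2 = ∫_0^L u(x)^2 dx + ∫_0^L u'(x)^2 dx.
Compute u'(x) = 1 - 2*x.
Then u(x)^2 = x**4 - 2*x**3 + x**2 and u'(x)^2 = 4*x**2 - 4*x + 1.
Integrate each monomial from 0 to 2 using ∫_0^2 c·x^n dx = c·2^(n+1)/(n+1):
  ∫_0^2 u(x)^2 dx = ∫_0^2 (x^4 - 2*x^3 + x^2) dx. Term by term:
    ∫_0^2 x^4 dx = 32/5;  ∫_0^2 -2*x^3 dx = -8;  ∫_0^2 x^2 dx = 8/3.
  Sum: 32/5 − 8 + 8/3 = 16/15.
  ∫_0^2 u'(x)^2 dx = ∫_0^2 (4*x^2 - 4*x + 1) dx. Term by term:
    ∫_0^2 4*x^2 dx = 32/3;  ∫_0^2 -4*x dx = -8;  ∫_0^2 1 dx = 2.
  Sum: 32/3 − 8 + 2 = 14/3.
Adding: ||u||_{H^1}^2 = 16/15 + 14/3 = 86/15.


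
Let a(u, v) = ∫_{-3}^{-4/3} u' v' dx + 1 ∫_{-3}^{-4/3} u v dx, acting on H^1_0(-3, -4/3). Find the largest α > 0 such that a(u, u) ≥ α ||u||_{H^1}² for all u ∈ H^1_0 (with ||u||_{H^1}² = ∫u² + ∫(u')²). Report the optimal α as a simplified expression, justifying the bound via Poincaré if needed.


α = 1

Coercivity of a(·,·) on H^1_0(-3, -4/3) means a(u, u) ≥ α ||u||_{H^1}² for every u ∈ H^1_0.
The interval has length L = 5/3, and Poincaré/coercivity depend only on L. Here a(u, u) = ∫(u')² + (1)·∫u².
Here c = 1 ≥ 1, so a(u,u) = ∫(u')² + c∫u² ≥ ∫(u')² + ∫u² = ||u||_{H^1}², i.e. α = 1 works. No larger α is possible: a(u,u) ≥ α||u||_{H^1}² means (1−α)∫(u')² ≥ (α−c)∫u², and for the modes u_n = sin(nπ(x−x₀)/L) (x₀ the left endpoint) one has ∫u_n²/∫(u_n')² = (L/(nπ))² → 0, so a(u_n,u_n)/||u_n||_{H^1}² → 1. Hence the optimal constant is α = 1.
Therefore α = 1.


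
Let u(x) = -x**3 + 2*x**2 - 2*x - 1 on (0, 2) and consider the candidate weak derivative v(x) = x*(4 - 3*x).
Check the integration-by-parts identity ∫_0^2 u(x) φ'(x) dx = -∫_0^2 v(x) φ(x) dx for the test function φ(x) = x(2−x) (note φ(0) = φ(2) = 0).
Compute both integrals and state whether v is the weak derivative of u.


LHS = 32/15, RHS = -8/15. No, v is not the weak derivative of u.

u(x) = -x**3 + 2*x**2 - 2*x - 1, classical derivative u'(x) = -3*x**2 + 4*x - 2.
φ(x) = x(2−x), so φ'(x) = 2 - 2*x.
Note φ(0) = φ(2) = 0, so the boundary term u·φ vanishes.
LHS = ∫_0^2 u(x) φ'(x) dx = ∫_0^2 (2*x^4 - 6*x^3 + 8*x^2 - 2*x - 2) dx. Term by term:
  ∫_0^2 2*x^4 dx = 64/5;  ∫_0^2 -6*x^3 dx = -24;  ∫_0^2 8*x^2 dx = 64/3;
  ∫_0^2 -2*x dx = -4;  ∫_0^2 -2 dx = -4.
Sum: 64/5 − 24 + 64/3 − 4 − 4 = 32/15.
So LHS = 32/15.
∫_0^2 v(x) φ(x) dx = ∫_0^2 (3*x^4 - 10*x^3 + 8*x^2) dx. Term by term:
  ∫_0^2 3*x^4 dx = 96/5;  ∫_0^2 -10*x^3 dx = -40;  ∫_0^2 8*x^2 dx = 64/3.
Sum: 96/5 − 40 + 64/3 = 8/15.
So RHS = -∫_0^2 v(x) φ(x) dx = -8/15.
LHS − RHS = 8/3 ≠ 0, so the identity fails.
(For a valid weak derivative the identity must hold for EVERY test function, in particular this one. The failure shows v is NOT the weak derivative of u.)
Correct weak derivative would be u'(x) = -3*x**2 + 4*x - 2.


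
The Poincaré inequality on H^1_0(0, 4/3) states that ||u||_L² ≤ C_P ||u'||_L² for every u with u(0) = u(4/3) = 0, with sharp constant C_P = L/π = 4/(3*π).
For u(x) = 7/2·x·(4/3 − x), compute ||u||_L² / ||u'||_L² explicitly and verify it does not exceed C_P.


||u||_L² / ||u'||_L² = 2*sqrt(10)/15 < C_P = 4/(3*π).

u(x) = 7/2·x·(4/3 − x), so u'(x) = 14/3 - 7*x.
u(x) = 7/2·x·(4/3 − x) vanishes at x = 0 and x = 4/3, so u ∈ H^1_0(0, 4/3). Differentiate via the product rule and integrate the resulting polynomials term by term.
  ∫_0^4/3 u² dx = ∫_0^4/3 (49*x^4/4 - 98*x^3/3 + 196*x^2/9) dx. Term by term:
    ∫_0^4/3 49*x^4/4 dx = 12544/1215;  ∫_0^4/3 -98*x^3/3 dx = -6272/243;  ∫_0^4/3 196*x^2/9 dx = 12544/729.
  Sum: 12544/1215 − 6272/243 + 12544/729 = 6272/3645.
  ∫_0^4/3 (u')² dx = ∫_0^4/3 (49*x^2 - 196*x/3 + 196/9) dx. Term by term:
    ∫_0^4/3 49*x^2 dx = 3136/81;  ∫_0^4/3 -196*x/3 dx = -1568/27;  ∫_0^4/3 196/9 dx = 784/27.
  Sum: 3136/81 − 1568/27 + 784/27 = 784/81.
∫_0^4/3 u² dx = 6272/3645, so ||u||_L² = 56*sqrt(10)/135.
∫_0^4/3 (u')² dx = 784/81, so ||u'||_L² = 28/9.
Ratio ||u||_L² / ||u'||_L² = 2*sqrt(10)/15.
Sharp Poincaré constant on H^1_0(0, 4/3) is C_P = L/π = 4/(3*π), achieved by sin(3*π/4·x).
A polynomial bump cannot attain the sharp Poincaré constant (only the first sine eigenfunction does), so the ratio is strictly less than C_P, consistent with ||u||_L² ≤ C_P ||u'||_L².


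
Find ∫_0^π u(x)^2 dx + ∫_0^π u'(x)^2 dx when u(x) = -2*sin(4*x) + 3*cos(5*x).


||u||_{H^1(0,π)}^2 = 832/3 + 151*π

u'(x) = -15*sin(5*x) - 8*cos(4*x).
Expand u² and (u')² and integrate term by term on (0, π), using: for integers n ≥ 1, ∫_0^π sin²(nx) dx = ∫_0^π cos²(nx) dx = π/2; for n ≠ n', ∫_0^π sin(nx)sin(n'x) dx = ∫_0^π cos(nx)cos(n'x) dx = 0; and by product-to-sum, ∫_0^π sin(nx)cos(n'x) dx = ½∫_0^π [sin((n+n')x) + sin((n−n')x)] dx, which is 0 when n+n' is even and 2n/(n²−n'²) when n+n' is odd (it need not vanish on (0, π)).
  u² squared terms: (-2)²·∫sin(4x)² dx = 4·π/2 = 2*π;  (3)²·∫cos(5x)² dx = 9·π/2 = 9*π/2.
  u² cross terms: 2·(-2)·(3)·∫sin(4x)·cos(5x) dx = -12·(-8/9) = 32/3.
  So ∫_0^π u² dx = 2*π + 9*π/2 + 32/3 = 32/3 + 13*π/2.
  (u')² squared terms: (-15)²·∫sin(5x)² dx = 225·π/2 = 225*π/2;  (-8)²·∫cos(4x)² dx = 64·π/2 = 32*π.
  (u')² cross terms: 2·(-15)·(-8)·∫sin(5x)·cos(4x) dx = 240·(10/9) = 800/3.
  So ∫_0^π (u')² dx = 225*π/2 + 32*π + 800/3 = 800/3 + 289*π/2.
||u||_{H^1}^2 = (32/3 + 13*π/2) + (800/3 + 289*π/2) = 832/3 + 151*π.


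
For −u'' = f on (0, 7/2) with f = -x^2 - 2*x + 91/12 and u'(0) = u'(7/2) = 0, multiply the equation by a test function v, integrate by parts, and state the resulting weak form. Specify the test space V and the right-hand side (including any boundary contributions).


V = H^1(0, 7/2) (no boundary constraint on v; u is determined up to an additive constant); weak form: ∫_0^7/2 u'v' dx = ∫_0^7/2 (-x^2 - 2*x + 91/12) v dx for all v ∈ V.

Multiply both sides by a test function v and integrate from 0 to 7/2:
  ∫_0^7/2 −u''(x) v(x) dx = ∫_0^7/2 f(x) v(x) dx.
Integrate the LHS by parts once:
  ∫_0^7/2 −u'' v dx = −[u'(x) v(x)]_0^7/2 + ∫_0^7/2 u'(x) v'(x) dx.
Thus ∫_0^7/2 u'(x) v'(x) dx = ∫_0^7/2 f(x) v(x) dx + [u'(x) v(x)]_0^7/2.
Choose V so that boundary terms are either known or forced to vanish.
u has homogeneous Neumann: u'(0) = u'(7/2) = 0. So [u' v]_0^7/2 = 0·v(7/2) − 0·v(0) = 0 for any v; take V = H^1(0, 7/2).
Weak formulation: find u (satisfying any essential BC) such that ∫_0^7/2 u'(x) v'(x) dx = ∫_0^7/2 f v dx for all v ∈ V (homogeneous Neumann, so boundary terms vanish).
Substituting f(x) = -x^2 - 2*x + 91/12, the right-hand side is ∫_0^7/2 (-x^2 - 2*x + 91/12) v dx.
Compatibility check (pure Neumann): taking v ≡ 1 ∈ V gives 0 = ∫_0^7/2 f dx + (0) − (0), i.e. ∫_0^7/2 f dx must equal u'(0) − u'(7/2) = 0. Indeed ∫_0^7/2 (-x^2 - 2*x + 91/12) dx = 0, so the data are compatible. The solution is then unique only up to an additive constant (fix it e.g. by requiring ∫_0^7/2 u dx = 0).


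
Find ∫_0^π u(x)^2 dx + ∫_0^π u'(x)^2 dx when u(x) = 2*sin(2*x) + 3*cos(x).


||u||_{H^1(0,π)}^2 = 32 + 19*π

u'(x) = -3*sin(x) + 4*cos(2*x).
Expand u² and (u')² and integrate term by term on (0, π), using: for integers n ≥ 1, ∫_0^π sin²(nx) dx = ∫_0^π cos²(nx) dx = π/2; for n ≠ n', ∫_0^π sin(nx)sin(n'x) dx = ∫_0^π cos(nx)cos(n'x) dx = 0; and by product-to-sum, ∫_0^π sin(nx)cos(n'x) dx = ½∫_0^π [sin((n+n')x) + sin((n−n')x)] dx, which is 0 when n+n' is even and 2n/(n²−n'²) when n+n' is odd (it need not vanish on (0, π)).
  u² squared terms: (2)²·∫sin(2x)² dx = 4·π/2 = 2*π;  (3)²·∫cos(x)² dx = 9·π/2 = 9*π/2.
  u² cross terms: 2·(2)·(3)·∫sin(2x)·cos(x) dx = 12·(4/3) = 16.
  So ∫_0^π u² dx = 2*π + 9*π/2 + 16 = 16 + 13*π/2.
  (u')² squared terms: (-3)²·∫sin(x)² dx = 9·π/2 = 9*π/2;  (4)²·∫cos(2x)² dx = 16·π/2 = 8*π.
  (u')² cross terms: 2·(-3)·(4)·∫sin(x)·cos(2x) dx = -24·(-2/3) = 16.
  So ∫_0^π (u')² dx = 9*π/2 + 8*π + 16 = 16 + 25*π/2.
||u||_{H^1}^2 = (16 + 13*π/2) + (16 + 25*π/2) = 32 + 19*π.


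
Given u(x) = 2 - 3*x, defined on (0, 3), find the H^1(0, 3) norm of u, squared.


||u||_{H^1}^2 = 66

The H^1 norm (squared) on an interval (0, L) is
  ||u||_{H^1}^2 = ∫_0^L u(x)^2 dx + ∫_0^L u'(x)^2 dx.
Compute u'(x) = -3.
Then u(x)^2 = 9*x**2 - 12*x + 4 and u'(x)^2 = 9.
Integrate each monomial from 0 to 3 using ∫_0^3 c·x^n dx = c·3^(n+1)/(n+1):
  ∫_0^3 u(x)^2 dx = ∫_0^3 (9*x^2 - 12*x + 4) dx. Term by term:
    ∫_0^3 9*x^2 dx = 81;  ∫_0^3 -12*x dx = -54;  ∫_0^3 4 dx = 12.
  Sum: 81 − 54 + 12 = 39.
  ∫_0^3 u'(x)^2 dx = ∫_0^3 (9) dx. Term by term:
    ∫_0^3 9 dx = 27.
Adding: ||u||_{H^1}^2 = 39 + 27 = 66.


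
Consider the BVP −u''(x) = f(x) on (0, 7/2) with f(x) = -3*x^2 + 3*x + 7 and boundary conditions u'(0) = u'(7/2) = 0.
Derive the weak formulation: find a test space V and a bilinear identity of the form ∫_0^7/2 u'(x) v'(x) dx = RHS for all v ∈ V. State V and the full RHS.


V = H^1(0, 7/2) (no boundary constraint on v; u is determined up to an additive constant); weak form: ∫_0^7/2 u'v' dx = ∫_0^7/2 (-3*x^2 + 3*x + 7) v dx for all v ∈ V.

Multiply both sides by a test function v and integrate from 0 to 7/2:
  ∫_0^7/2 −u''(x) v(x) dx = ∫_0^7/2 f(x) v(x) dx.
Integrate the LHS by parts once:
  ∫_0^7/2 −u'' v dx = −[u'(x) v(x)]_0^7/2 + ∫_0^7/2 u'(x) v'(x) dx.
Thus ∫_0^7/2 u'(x) v'(x) dx = ∫_0^7/2 f(x) v(x) dx + [u'(x) v(x)]_0^7/2.
Choose V so that boundary terms are either known or forced to vanish.
u has homogeneous Neumann: u'(0) = u'(7/2) = 0. So [u' v]_0^7/2 = 0·v(7/2) − 0·v(0) = 0 for any v; take V = H^1(0, 7/2).
Weak formulation: find u (satisfying any essential BC) such that ∫_0^7/2 u'(x) v'(x) dx = ∫_0^7/2 f v dx for all v ∈ V (homogeneous Neumann, so boundary terms vanish).
Substituting f(x) = -3*x^2 + 3*x + 7, the right-hand side is ∫_0^7/2 (-3*x^2 + 3*x + 7) v dx.
Compatibility check (pure Neumann): taking v ≡ 1 ∈ V gives 0 = ∫_0^7/2 f dx + (0) − (0), i.e. ∫_0^7/2 f dx must equal u'(0) − u'(7/2) = 0. Indeed ∫_0^7/2 (-3*x^2 + 3*x + 7) dx = 0, so the data are compatible. The solution is then unique only up to an additive constant (fix it e.g. by requiring ∫_0^7/2 u dx = 0).


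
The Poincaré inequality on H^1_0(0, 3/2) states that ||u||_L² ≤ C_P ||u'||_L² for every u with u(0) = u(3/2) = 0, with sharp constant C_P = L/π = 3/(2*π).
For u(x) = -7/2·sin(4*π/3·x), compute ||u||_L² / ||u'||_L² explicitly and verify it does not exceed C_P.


||u||_L² / ||u'||_L² = 3/(4*π) < C_P = 3/(2*π).

u(x) = -7/2·sin(4*π/3·x), so u'(x) = -14*π*cos(4*π*x/3)/3.
Writing u(x) = A·sin(kπx/L) with A = -7/2 and k = 2, use ∫_0^L sin²(kπx/L) dx = L/2 and ∫_0^L cos²(kπx/L) dx = L/2.
u² = 49/4·sin²(4*π/3·x) and (u')² = 196*π^2/9·cos²(4*π/3·x), and each of sin², cos² integrates to L/2 = 3/4 over (0, 3/2).
∫_0^3/2 u² dx = 147/16, so ||u||_L² = 7*sqrt(3)/4.
∫_0^3/2 (u')² dx = 49*π^2/3, so ||u'||_L² = 7*sqrt(3)*π/3.
Ratio ||u||_L² / ||u'||_L² = 3/(4*π).
Sharp Poincaré constant on H^1_0(0, 3/2) is C_P = L/π = 3/(2*π), achieved by sin(2*π/3·x).
This is the k = 2 harmonic; the ratio L/(kπ) is strictly less than C_P = L/π, consistent with the sharp inequality ||u||_L² ≤ C_P ||u'||_L².


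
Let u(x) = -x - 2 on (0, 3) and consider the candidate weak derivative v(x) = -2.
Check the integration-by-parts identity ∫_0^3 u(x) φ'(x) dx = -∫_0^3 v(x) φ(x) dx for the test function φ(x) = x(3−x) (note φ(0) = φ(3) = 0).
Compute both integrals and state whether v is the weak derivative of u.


LHS = 9/2, RHS = 9. No, v is not the weak derivative of u.

u(x) = -x - 2, classical derivative u'(x) = -1.
φ(x) = x(3−x), so φ'(x) = 3 - 2*x.
Note φ(0) = φ(3) = 0, so the boundary term u·φ vanishes.
LHS = ∫_0^3 u(x) φ'(x) dx = ∫_0^3 (2*x^2 + x - 6) dx. Term by term:
  ∫_0^3 2*x^2 dx = 18;  ∫_0^3 x dx = 9/2;  ∫_0^3 -6 dx = -18.
Sum: 18 + 9/2 − 18 = 9/2.
So LHS = 9/2.
∫_0^3 v(x) φ(x) dx = ∫_0^3 (2*x^2 - 6*x) dx. Term by term:
  ∫_0^3 2*x^2 dx = 18;  ∫_0^3 -6*x dx = -27.
Sum: 18 − 27 = -9.
So RHS = -∫_0^3 v(x) φ(x) dx = 9.
LHS − RHS = -9/2 ≠ 0, so the identity fails.
(For a valid weak derivative the identity must hold for EVERY test function, in particular this one. The failure shows v is NOT the weak derivative of u.)
Correct weak derivative would be u'(x) = -1.


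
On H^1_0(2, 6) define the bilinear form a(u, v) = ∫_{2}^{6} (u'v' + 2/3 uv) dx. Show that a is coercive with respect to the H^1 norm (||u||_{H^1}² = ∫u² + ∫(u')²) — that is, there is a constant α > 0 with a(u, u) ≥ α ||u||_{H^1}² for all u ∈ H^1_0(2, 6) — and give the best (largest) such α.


α = (π^2 + 32/3)/(π^2 + 16)

Coercivity of a(·,·) on H^1_0(2, 6) means a(u, u) ≥ α ||u||_{H^1}² for every u ∈ H^1_0.
The interval has length L = 4, and Poincaré/coercivity depend only on L. Here a(u, u) = ∫(u')² + (2/3)·∫u².
Here 0 < c = 2/3 < 1. The condition a(u,u) ≥ α||u||_{H^1}² reads (1−α)∫(u')² ≥ (α−c)∫u². Any admissible α is ≤ 1 (rapidly oscillating u have ∫u²/∫(u')² → 0), and α = 1 would force 0 ≥ (1−c)∫u², impossible since c < 1; so 1−α > 0. By the sharp Poincaré inequality on H^1_0 of an interval of length L, ∫(u')² ≥ (π/L)²∫u² with equality for the first sine mode sin(π(x−x₀)/L) (x₀ the left endpoint), so the inequality holds for all u iff (1−α)(π/L)² ≥ α − c, i.e. α ≤ ((π/L)² + c)/((π/L)² + 1) = (1 + c(L/π)²)/(1 + (L/π)²). With (π/L)² = π^2/16 and c = 2/3, the largest admissible constant is α = ((π/L)² + c)/((π/L)² + 1).
Simplifying, α = (π^2 + 32/3)/(π^2 + 16).


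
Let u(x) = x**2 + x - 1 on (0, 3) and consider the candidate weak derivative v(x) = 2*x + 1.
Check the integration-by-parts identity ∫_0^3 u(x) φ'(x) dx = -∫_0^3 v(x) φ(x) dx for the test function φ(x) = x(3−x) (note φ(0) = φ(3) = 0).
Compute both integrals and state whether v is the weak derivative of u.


LHS = -18, RHS = -18. Yes, v = u' weakly.

u(x) = x**2 + x - 1, classical derivative u'(x) = 2*x + 1.
φ(x) = x(3−x), so φ'(x) = 3 - 2*x.
Note φ(0) = φ(3) = 0, so the boundary term u·φ vanishes.
LHS = ∫_0^3 u(x) φ'(x) dx = ∫_0^3 (-2*x^3 + x^2 + 5*x - 3) dx. Term by term:
  ∫_0^3 -2*x^3 dx = -81/2;  ∫_0^3 x^2 dx = 9;  ∫_0^3 5*x dx = 45/2;
  ∫_0^3 -3 dx = -9.
Sum: -81/2 + 9 + 45/2 − 9 = -18.
So LHS = -18.
∫_0^3 v(x) φ(x) dx = ∫_0^3 (-2*x^3 + 5*x^2 + 3*x) dx. Term by term:
  ∫_0^3 -2*x^3 dx = -81/2;  ∫_0^3 5*x^2 dx = 45;  ∫_0^3 3*x dx = 27/2.
Sum: -81/2 + 45 + 27/2 = 18.
So RHS = -∫_0^3 v(x) φ(x) dx = -18.
LHS = RHS, so the identity holds for this test φ.
Moreover u is smooth here and v(x) = u'(x) = 2*x + 1 pointwise, so the identity holds for every test function. Hence v is the weak derivative of u.


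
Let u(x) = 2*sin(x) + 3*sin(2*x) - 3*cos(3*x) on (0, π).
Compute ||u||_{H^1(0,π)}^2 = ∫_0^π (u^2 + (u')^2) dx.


||u||_{H^1(0,π)}^2 = 144 + 143*π/2

u'(x) = 9*sin(3*x) + 2*cos(x) + 6*cos(2*x).
Expand u² and (u')² and integrate term by term on (0, π), using: for integers n ≥ 1, ∫_0^π sin²(nx) dx = ∫_0^π cos²(nx) dx = π/2; for n ≠ n', ∫_0^π sin(nx)sin(n'x) dx = ∫_0^π cos(nx)cos(n'x) dx = 0; and by product-to-sum, ∫_0^π sin(nx)cos(n'x) dx = ½∫_0^π [sin((n+n')x) + sin((n−n')x)] dx, which is 0 when n+n' is even and 2n/(n²−n'²) when n+n' is odd (it need not vanish on (0, π)).
  u² squared terms: (-3)²·∫cos(3x)² dx = 9·π/2 = 9*π/2;  (2)²·∫sin(x)² dx = 4·π/2 = 2*π;  (3)²·∫sin(2x)² dx = 9·π/2 = 9*π/2.
  u² cross terms: 2·(-3)·(2)·∫cos(3x)·sin(x) dx = -12·(0) = 0;  2·(-3)·(3)·∫cos(3x)·sin(2x) dx = -18·(-4/5) = 72/5;  2·(2)·(3)·∫sin(x)·sin(2x) dx = 12·(0) = 0.
  So ∫_0^π u² dx = 9*π/2 + 2*π + 9*π/2 + 0 + 72/5 + 0 = 72/5 + 11*π.
  (u')² squared terms: (2)²·∫cos(x)² dx = 4·π/2 = 2*π;  (6)²·∫cos(2x)² dx = 36·π/2 = 18*π;  (9)²·∫sin(3x)² dx = 81·π/2 = 81*π/2.
  (u')² cross terms: 2·(2)·(6)·∫cos(x)·cos(2x) dx = 24·(0) = 0;  2·(2)·(9)·∫cos(x)·sin(3x) dx = 36·(0) = 0;  2·(6)·(9)·∫cos(2x)·sin(3x) dx = 108·(6/5) = 648/5.
  So ∫_0^π (u')² dx = 2*π + 18*π + 81*π/2 + 0 + 0 + 648/5 = 648/5 + 121*π/2.
||u||_{H^1}^2 = (72/5 + 11*π) + (648/5 + 121*π/2) = 144 + 143*π/2.


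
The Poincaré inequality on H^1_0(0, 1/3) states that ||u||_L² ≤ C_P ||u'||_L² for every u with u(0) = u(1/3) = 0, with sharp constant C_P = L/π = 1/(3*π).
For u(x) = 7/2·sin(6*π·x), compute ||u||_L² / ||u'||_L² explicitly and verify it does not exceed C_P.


||u||_L² / ||u'||_L² = 1/(6*π) < C_P = 1/(3*π).

u(x) = 7/2·sin(6*π·x), so u'(x) = 21*π*cos(6*π*x).
Writing u(x) = A·sin(kπx/L) with A = 7/2 and k = 2, use ∫_0^L sin²(kπx/L) dx = L/2 and ∫_0^L cos²(kπx/L) dx = L/2.
u² = 49/4·sin²(6*π·x) and (u')² = 441*π^2·cos²(6*π·x), and each of sin², cos² integrates to L/2 = 1/6 over (0, 1/3).
∫_0^1/3 u² dx = 49/24, so ||u||_L² = 7*sqrt(6)/12.
∫_0^1/3 (u')² dx = 147*π^2/2, so ||u'||_L² = 7*sqrt(6)*π/2.
Ratio ||u||_L² / ||u'||_L² = 1/(6*π).
Sharp Poincaré constant on H^1_0(0, 1/3) is C_P = L/π = 1/(3*π), achieved by sin(3*π·x).
This is the k = 2 harmonic; the ratio L/(kπ) is strictly less than C_P = L/π, consistent with the sharp inequality ||u||_L² ≤ C_P ||u'||_L².


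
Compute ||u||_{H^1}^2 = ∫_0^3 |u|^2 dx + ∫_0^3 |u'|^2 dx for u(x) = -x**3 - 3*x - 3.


||u||_{H^1}^2 = 21573/14

The H^1 norm (squared) on an interval (0, L) is
  ||u||_{H^1}^2 = ∫_0^L u(x)^2 dx + ∫_0^L u'(x)^2 dx.
Compute u'(x) = -3*x**2 - 3.
Then u(x)^2 = x**6 + 6*x**4 + 6*x**3 + 9*x**2 + 18*x + 9 and u'(x)^2 = 9*x**4 + 18*x**2 + 9.
Integrate each monomial from 0 to 3 using ∫_0^3 c·x^n dx = c·3^(n+1)/(n+1):
  ∫_0^3 u(x)^2 dx = ∫_0^3 (x^6 + 6*x^4 + 6*x^3 + 9*x^2 + 18*x + 9) dx. Term by term:
    ∫_0^3 x^6 dx = 2187/7;  ∫_0^3 6*x^4 dx = 1458/5;  ∫_0^3 6*x^3 dx = 243/2;
    ∫_0^3 9*x^2 dx = 81;  ∫_0^3 18*x dx = 81;  ∫_0^3 9 dx = 27.
  Sum: 2187/7 + 1458/5 + 243/2 + 81 + 81 + 27 = 64017/70.
  ∫_0^3 u'(x)^2 dx = ∫_0^3 (9*x^4 + 18*x^2 + 9) dx. Term by term:
    ∫_0^3 9*x^4 dx = 2187/5;  ∫_0^3 18*x^2 dx = 162;  ∫_0^3 9 dx = 27.
  Sum: 2187/5 + 162 + 27 = 3132/5.
Adding: ||u||_{H^1}^2 = 64017/70 + 3132/5 = 21573/14.


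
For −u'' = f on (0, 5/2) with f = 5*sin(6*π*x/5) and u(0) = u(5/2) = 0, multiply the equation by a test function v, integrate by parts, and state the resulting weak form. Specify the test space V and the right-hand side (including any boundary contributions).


V = H^1_0(0, 5/2) (so v(0) = v(5/2) = 0); weak form: ∫_0^5/2 u'v' dx = ∫_0^5/2 (5*sin(6*π*x/5)) v dx for all v ∈ V.

Multiply both sides by a test function v and integrate from 0 to 5/2:
  ∫_0^5/2 −u''(x) v(x) dx = ∫_0^5/2 f(x) v(x) dx.
Integrate the LHS by parts once:
  ∫_0^5/2 −u'' v dx = −[u'(x) v(x)]_0^5/2 + ∫_0^5/2 u'(x) v'(x) dx.
Thus ∫_0^5/2 u'(x) v'(x) dx = ∫_0^5/2 f(x) v(x) dx + [u'(x) v(x)]_0^5/2.
Choose V so that boundary terms are either known or forced to vanish.
u is Dirichlet: u(0) = u(5/2) = 0. Let V = H^1_0(0, 5/2); then v(0) = v(5/2) = 0, and [u' v]_0^5/2 = 0.
Weak formulation: find u (satisfying any essential BC) such that ∫_0^5/2 u'(x) v'(x) dx = ∫_0^5/2 f v dx for all v ∈ V.
Substituting f(x) = 5*sin(6*π*x/5), the right-hand side is ∫_0^5/2 (5*sin(6*π*x/5)) v dx.


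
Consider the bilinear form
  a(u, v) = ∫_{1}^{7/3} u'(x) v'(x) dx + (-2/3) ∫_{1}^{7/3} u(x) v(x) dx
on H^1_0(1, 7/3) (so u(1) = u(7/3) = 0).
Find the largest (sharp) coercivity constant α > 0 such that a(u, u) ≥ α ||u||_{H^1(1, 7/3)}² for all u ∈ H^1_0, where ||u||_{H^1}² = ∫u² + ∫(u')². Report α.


α = (-32 + 27*π^2)/(3*(16 + 9*π^2))

Coercivity of a(·,·) on H^1_0(1, 7/3) means a(u, u) ≥ α ||u||_{H^1}² for every u ∈ H^1_0.
The interval has length L = 4/3, and Poincaré/coercivity depend only on L. Here a(u, u) = ∫(u')² + (-2/3)·∫u².
Here c = -2/3 < 0 with |c| < (π/L)² = 9*π^2/16, so coercivity still holds. The condition a(u,u) ≥ α||u||_{H^1}² reads (1−α)∫(u')² ≥ (α−c)∫u². Any admissible α is ≤ 1 (rapidly oscillating u have ∫u²/∫(u')² → 0), and α = 1 would force 0 ≥ (1−c)∫u², impossible since c < 1; so 1−α > 0. By the sharp Poincaré inequality on H^1_0 of an interval of length L, ∫(u')² ≥ (π/L)²∫u² with equality for the first sine mode sin(π(x−x₀)/L) (x₀ the left endpoint), so the inequality holds for all u iff (1−α)(π/L)² ≥ α − c, i.e. α ≤ ((π/L)² + c)/((π/L)² + 1) = (1 + c(L/π)²)/(1 + (L/π)²). (Direct route, valid since c ≤ 0: Poincaré gives c∫u² ≥ c(L/π)²∫(u')², so a(u,u) ≥ (1 + c(L/π)²)∫(u')², while ||u||_{H^1}² ≤ (1 + (L/π)²)∫(u')²; dividing yields the same α.) With (π/L)² = 9*π^2/16 and c = -2/3, the largest admissible constant is α = ((π/L)² + c)/((π/L)² + 1).
Simplifying, α = (-32 + 27*π^2)/(3*(16 + 9*π^2)).


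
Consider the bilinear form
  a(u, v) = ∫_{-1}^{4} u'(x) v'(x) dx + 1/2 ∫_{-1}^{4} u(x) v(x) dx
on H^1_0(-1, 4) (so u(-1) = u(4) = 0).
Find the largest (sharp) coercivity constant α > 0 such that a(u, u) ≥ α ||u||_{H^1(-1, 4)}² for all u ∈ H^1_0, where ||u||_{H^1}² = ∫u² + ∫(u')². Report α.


α = (π^2 + 25/2)/(π^2 + 25)

Coercivity of a(·,·) on H^1_0(-1, 4) means a(u, u) ≥ α ||u||_{H^1}² for every u ∈ H^1_0.
The interval has length L = 5, and Poincaré/coercivity depend only on L. Here a(u, u) = ∫(u')² + (1/2)·∫u².
Here 0 < c = 1/2 < 1. The condition a(u,u) ≥ α||u||_{H^1}² reads (1−α)∫(u')² ≥ (α−c)∫u². Any admissible α is ≤ 1 (rapidly oscillating u have ∫u²/∫(u')² → 0), and α = 1 would force 0 ≥ (1−c)∫u², impossible since c < 1; so 1−α > 0. By the sharp Poincaré inequality on H^1_0 of an interval of length L, ∫(u')² ≥ (π/L)²∫u² with equality for the first sine mode sin(π(x−x₀)/L) (x₀ the left endpoint), so the inequality holds for all u iff (1−α)(π/L)² ≥ α − c, i.e. α ≤ ((π/L)² + c)/((π/L)² + 1) = (1 + c(L/π)²)/(1 + (L/π)²). With (π/L)² = π^2/25 and c = 1/2, the largest admissible constant is α = ((π/L)² + c)/((π/L)² + 1).
Simplifying, α = (π^2 + 25/2)/(π^2 + 25).


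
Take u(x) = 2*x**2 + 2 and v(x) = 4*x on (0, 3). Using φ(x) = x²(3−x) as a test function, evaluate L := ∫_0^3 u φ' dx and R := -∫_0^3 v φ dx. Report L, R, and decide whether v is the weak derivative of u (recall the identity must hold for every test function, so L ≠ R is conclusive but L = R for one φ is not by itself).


LHS = -243/5, RHS = -243/5. Yes, v = u' weakly.

u(x) = 2*x**2 + 2, classical derivative u'(x) = 4*x.
φ(x) = x²(3−x), so φ'(x) = 3*x*(2 - x).
Note φ(0) = φ(3) = 0, so the boundary term u·φ vanishes.
LHS = ∫_0^3 u(x) φ'(x) dx = ∫_0^3 (-6*x^4 + 12*x^3 - 6*x^2 + 12*x) dx. Term by term:
  ∫_0^3 -6*x^4 dx = -1458/5;  ∫_0^3 12*x^3 dx = 243;  ∫_0^3 -6*x^2 dx = -54;
  ∫_0^3 12*x dx = 54.
Sum: -1458/5 + 243 − 54 + 54 = -243/5.
So LHS = -243/5.
∫_0^3 v(x) φ(x) dx = ∫_0^3 (-4*x^4 + 12*x^3) dx. Term by term:
  ∫_0^3 -4*x^4 dx = -972/5;  ∫_0^3 12*x^3 dx = 243.
Sum: -972/5 + 243 = 243/5.
So RHS = -∫_0^3 v(x) φ(x) dx = -243/5.
LHS = RHS, so the identity holds for this test φ.
Moreover u is smooth here and v(x) = u'(x) = 4*x pointwise, so the identity holds for every test function. Hence v is the weak derivative of u.


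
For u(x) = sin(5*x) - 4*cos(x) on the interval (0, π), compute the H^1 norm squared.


||u||_{H^1(0,π)}^2 = 29*π

u'(x) = 4*sin(x) + 5*cos(5*x).
Expand u² and (u')² and integrate term by term on (0, π), using: for integers n ≥ 1, ∫_0^π sin²(nx) dx = ∫_0^π cos²(nx) dx = π/2; for n ≠ n', ∫_0^π sin(nx)sin(n'x) dx = ∫_0^π cos(nx)cos(n'x) dx = 0; and by product-to-sum, ∫_0^π sin(nx)cos(n'x) dx = ½∫_0^π [sin((n+n')x) + sin((n−n')x)] dx, which is 0 when n+n' is even and 2n/(n²−n'²) when n+n' is odd (it need not vanish on (0, π)).
  u² squared terms: (-4)²·∫cos(x)² dx = 16·π/2 = 8*π;  (1)²·∫sin(5x)² dx = 1·π/2 = π/2.
  u² cross terms: 2·(-4)·(1)·∫cos(x)·sin(5x) dx = -8·(0) = 0.
  So ∫_0^π u² dx = 8*π + π/2 + 0 = 17*π/2.
  (u')² squared terms: (4)²·∫sin(x)² dx = 16·π/2 = 8*π;  (5)²·∫cos(5x)² dx = 25·π/2 = 25*π/2.
  (u')² cross terms: 2·(4)·(5)·∫sin(x)·cos(5x) dx = 40·(0) = 0.
  So ∫_0^π (u')² dx = 8*π + 25*π/2 + 0 = 41*π/2.
||u||_{H^1}^2 = (17*π/2) + (41*π/2) = 29*π.


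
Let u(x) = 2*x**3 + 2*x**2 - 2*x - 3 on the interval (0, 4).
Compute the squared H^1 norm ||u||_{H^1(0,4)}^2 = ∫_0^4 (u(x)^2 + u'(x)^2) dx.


||u||_{H^1}^2 = 799676/35

The H^1 norm (squared) on an interval (0, L) is
  ||u||_{H^1}^2 = ∫_0^L u(x)^2 dx + ∫_0^L u'(x)^2 dx.
Compute u'(x) = 6*x**2 + 4*x - 2.
Then u(x)^2 = 4*x**6 + 8*x**5 - 4*x**4 - 20*x**3 - 8*x**2 + 12*x + 9 and u'(x)^2 = 36*x**4 + 48*x**3 - 8*x**2 - 16*x + 4.
Integrate each monomial from 0 to 4 using ∫_0^4 c·x^n dx = c·4^(n+1)/(n+1):
  ∫_0^4 u(x)^2 dx = ∫_0^4 (4*x^6 + 8*x^5 - 4*x^4 - 20*x^3 - 8*x^2 + 12*x + 9) dx. Term by term:
    ∫_0^4 4*x^6 dx = 65536/7;  ∫_0^4 8*x^5 dx = 16384/3;  ∫_0^4 -4*x^4 dx = -4096/5;
    ∫_0^4 -20*x^3 dx = -1280;  ∫_0^4 -8*x^2 dx = -512/3;  ∫_0^4 12*x dx = 96;
    ∫_0^4 9 dx = 36.
  Sum: 65536/7 + 16384/3 − 4096/5 − 1280 − 512/3 + 96 + 36 = 1332004/105.
  ∫_0^4 u'(x)^2 dx = ∫_0^4 (36*x^4 + 48*x^3 - 8*x^2 - 16*x + 4) dx. Term by term:
    ∫_0^4 36*x^4 dx = 36864/5;  ∫_0^4 48*x^3 dx = 3072;  ∫_0^4 -8*x^2 dx = -512/3;
    ∫_0^4 -16*x dx = -128;  ∫_0^4 4 dx = 16.
  Sum: 36864/5 + 3072 − 512/3 − 128 + 16 = 152432/15.
Adding: ||u||_{H^1}^2 = 1332004/105 + 152432/15 = 799676/35.


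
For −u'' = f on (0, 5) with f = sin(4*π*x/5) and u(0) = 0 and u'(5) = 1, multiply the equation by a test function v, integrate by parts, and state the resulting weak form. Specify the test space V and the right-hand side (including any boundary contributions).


V = {v ∈ H^1(0, 5) : v(0) = 0} (test functions vanish at x = 0 where u is specified); weak form: ∫_0^5 u'v' dx = ∫_0^5 (sin(4*π*x/5)) v dx + v(5) for all v ∈ V.

Multiply both sides by a test function v and integrate from 0 to 5:
  ∫_0^5 −u''(x) v(x) dx = ∫_0^5 f(x) v(x) dx.
Integrate the LHS by parts once:
  ∫_0^5 −u'' v dx = −[u'(x) v(x)]_0^5 + ∫_0^5 u'(x) v'(x) dx.
Thus ∫_0^5 u'(x) v'(x) dx = ∫_0^5 f(x) v(x) dx + [u'(x) v(x)]_0^5.
Choose V so that boundary terms are either known or forced to vanish.
Mixed BC: u(0) = 0 (Dirichlet) and u'(5) = 1 (Neumann). Define V = {v ∈ H^1(0, 5) : v(0) = 0}. Then [u' v]_0^5 = u'(5)·v(5) − u'(0)·0 = v(5).
Weak formulation: find u (satisfying any essential BC) such that ∫_0^5 u'(x) v'(x) dx = ∫_0^5 f v dx + v(5) for all v ∈ V (Dirichlet at 0 absorbed into V; Neumann datum at x = 5 contributes the boundary term).
Substituting f(x) = sin(4*π*x/5), the right-hand side is ∫_0^5 (sin(4*π*x/5)) v dx + v(5).


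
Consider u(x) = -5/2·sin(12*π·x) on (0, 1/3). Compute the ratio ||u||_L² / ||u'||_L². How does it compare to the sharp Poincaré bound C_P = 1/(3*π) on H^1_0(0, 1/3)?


||u||_L² / ||u'||_L² = 1/(12*π) < C_P = 1/(3*π).

u(x) = -5/2·sin(12*π·x), so u'(x) = -30*π*cos(12*π*x).
Writing u(x) = A·sin(kπx/L) with A = -5/2 and k = 4, use ∫_0^L sin²(kπx/L) dx = L/2 and ∫_0^L cos²(kπx/L) dx = L/2.
u² = 25/4·sin²(12*π·x) and (u')² = 900*π^2·cos²(12*π·x), and each of sin², cos² integrates to L/2 = 1/6 over (0, 1/3).
∫_0^1/3 u² dx = 25/24, so ||u||_L² = 5*sqrt(6)/12.
∫_0^1/3 (u')² dx = 150*π^2, so ||u'||_L² = 5*sqrt(6)*π.
Ratio ||u||_L² / ||u'||_L² = 1/(12*π).
Sharp Poincaré constant on H^1_0(0, 1/3) is C_P = L/π = 1/(3*π), achieved by sin(3*π·x).
This is the k = 4 harmonic; the ratio L/(kπ) is strictly less than C_P = L/π, consistent with the sharp inequality ||u||_L² ≤ C_P ||u'||_L².


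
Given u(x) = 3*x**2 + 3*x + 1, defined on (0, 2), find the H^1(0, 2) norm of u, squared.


||u||_{H^1}^2 = 1848/5

The H^1 norm (squared) on an interval (0, L) is
  ||u||_{H^1}^2 = ∫_0^L u(x)^2 dx + ∫_0^L u'(x)^2 dx.
Compute u'(x) = 6*x + 3.
Then u(x)^2 = 9*x**4 + 18*x**3 + 15*x**2 + 6*x + 1 and u'(x)^2 = 36*x**2 + 36*x + 9.
Integrate each monomial from 0 to 2 using ∫_0^2 c·x^n dx = c·2^(n+1)/(n+1):
  ∫_0^2 u(x)^2 dx = ∫_0^2 (9*x^4 + 18*x^3 + 15*x^2 + 6*x + 1) dx. Term by term:
    ∫_0^2 9*x^4 dx = 288/5;  ∫_0^2 18*x^3 dx = 72;  ∫_0^2 15*x^2 dx = 40;
    ∫_0^2 6*x dx = 12;  ∫_0^2 1 dx = 2.
  Sum: 288/5 + 72 + 40 + 12 + 2 = 918/5.
  ∫_0^2 u'(x)^2 dx = ∫_0^2 (36*x^2 + 36*x + 9) dx. Term by term:
    ∫_0^2 36*x^2 dx = 96;  ∫_0^2 36*x dx = 72;  ∫_0^2 9 dx = 18.
  Sum: 96 + 72 + 18 = 186.
Adding: ||u||_{H^1}^2 = 918/5 + 186 = 1848/5.


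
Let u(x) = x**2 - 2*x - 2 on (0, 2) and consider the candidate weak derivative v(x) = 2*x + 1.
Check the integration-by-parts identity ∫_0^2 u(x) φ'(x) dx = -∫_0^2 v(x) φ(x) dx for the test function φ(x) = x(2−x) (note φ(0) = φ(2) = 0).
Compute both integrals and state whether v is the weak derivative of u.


LHS = 0, RHS = -4. No, v is not the weak derivative of u.

u(x) = x**2 - 2*x - 2, classical derivative u'(x) = 2*x - 2.
φ(x) = x(2−x), so φ'(x) = 2 - 2*x.
Note φ(0) = φ(2) = 0, so the boundary term u·φ vanishes.
LHS = ∫_0^2 u(x) φ'(x) dx = ∫_0^2 (-2*x^3 + 6*x^2 - 4) dx. Term by term:
  ∫_0^2 -2*x^3 dx = -8;  ∫_0^2 6*x^2 dx = 16;  ∫_0^2 -4 dx = -8.
Sum: -8 + 16 − 8 = 0.
So LHS = 0.
∫_0^2 v(x) φ(x) dx = ∫_0^2 (-2*x^3 + 3*x^2 + 2*x) dx. Term by term:
  ∫_0^2 -2*x^3 dx = -8;  ∫_0^2 3*x^2 dx = 8;  ∫_0^2 2*x dx = 4.
Sum: -8 + 8 + 4 = 4.
So RHS = -∫_0^2 v(x) φ(x) dx = -4.
LHS − RHS = 4 ≠ 0, so the identity fails.
(For a valid weak derivative the identity must hold for EVERY test function, in particular this one. The failure shows v is NOT the weak derivative of u.)
Correct weak derivative would be u'(x) = 2*x - 2.


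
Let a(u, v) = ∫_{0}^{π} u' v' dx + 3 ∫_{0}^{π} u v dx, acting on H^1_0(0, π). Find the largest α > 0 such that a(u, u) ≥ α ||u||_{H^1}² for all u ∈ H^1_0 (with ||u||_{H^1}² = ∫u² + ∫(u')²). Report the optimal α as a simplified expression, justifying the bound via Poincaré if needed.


α = 1

Coercivity of a(·,·) on H^1_0(0, π) means a(u, u) ≥ α ||u||_{H^1}² for every u ∈ H^1_0.
The interval has length L = π, and Poincaré/coercivity depend only on L. Here a(u, u) = ∫(u')² + (3)·∫u².
Here c = 3 ≥ 1, so a(u,u) = ∫(u')² + c∫u² ≥ ∫(u')² + ∫u² = ||u||_{H^1}², i.e. α = 1 works. No larger α is possible: a(u,u) ≥ α||u||_{H^1}² means (1−α)∫(u')² ≥ (α−c)∫u², and for the modes u_n = sin(nπ(x−x₀)/L) (x₀ the left endpoint) one has ∫u_n²/∫(u_n')² = (L/(nπ))² → 0, so a(u_n,u_n)/||u_n||_{H^1}² → 1. Hence the optimal constant is α = 1.
Therefore α = 1.


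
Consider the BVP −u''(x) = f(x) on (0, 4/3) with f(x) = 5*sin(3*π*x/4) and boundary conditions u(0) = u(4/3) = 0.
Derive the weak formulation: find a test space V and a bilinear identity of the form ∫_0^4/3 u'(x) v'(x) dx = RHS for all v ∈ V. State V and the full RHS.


V = H^1_0(0, 4/3) (so v(0) = v(4/3) = 0); weak form: ∫_0^4/3 u'v' dx = ∫_0^4/3 (5*sin(3*π*x/4)) v dx for all v ∈ V.

Multiply both sides by a test function v and integrate from 0 to 4/3:
  ∫_0^4/3 −u''(x) v(x) dx = ∫_0^4/3 f(x) v(x) dx.
Integrate the LHS by parts once:
  ∫_0^4/3 −u'' v dx = −[u'(x) v(x)]_0^4/3 + ∫_0^4/3 u'(x) v'(x) dx.
Thus ∫_0^4/3 u'(x) v'(x) dx = ∫_0^4/3 f(x) v(x) dx + [u'(x) v(x)]_0^4/3.
Choose V so that boundary terms are either known or forced to vanish.
u is Dirichlet: u(0) = u(4/3) = 0. Let V = H^1_0(0, 4/3); then v(0) = v(4/3) = 0, and [u' v]_0^4/3 = 0.
Weak formulation: find u (satisfying any essential BC) such that ∫_0^4/3 u'(x) v'(x) dx = ∫_0^4/3 f v dx for all v ∈ V.
Substituting f(x) = 5*sin(3*π*x/4), the right-hand side is ∫_0^4/3 (5*sin(3*π*x/4)) v dx.


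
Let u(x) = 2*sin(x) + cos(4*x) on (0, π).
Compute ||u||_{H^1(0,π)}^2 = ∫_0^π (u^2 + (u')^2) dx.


||u||_{H^1(0,π)}^2 = -136/15 + 25*π/2

u'(x) = -4*sin(4*x) + 2*cos(x).
Expand u² and (u')² and integrate term by term on (0, π), using: for integers n ≥ 1, ∫_0^π sin²(nx) dx = ∫_0^π cos²(nx) dx = π/2; for n ≠ n', ∫_0^π sin(nx)sin(n'x) dx = ∫_0^π cos(nx)cos(n'x) dx = 0; and by product-to-sum, ∫_0^π sin(nx)cos(n'x) dx = ½∫_0^π [sin((n+n')x) + sin((n−n')x)] dx, which is 0 when n+n' is even and 2n/(n²−n'²) when n+n' is odd (it need not vanish on (0, π)).
  u² squared terms: (2)²·∫sin(x)² dx = 4·π/2 = 2*π;  (1)²·∫cos(4x)² dx = 1·π/2 = π/2.
  u² cross terms: 2·(2)·(1)·∫sin(x)·cos(4x) dx = 4·(-2/15) = -8/15.
  So ∫_0^π u² dx = 2*π + π/2 − 8/15 = -8/15 + 5*π/2.
  (u')² squared terms: (-4)²·∫sin(4x)² dx = 16·π/2 = 8*π;  (2)²·∫cos(x)² dx = 4·π/2 = 2*π.
  (u')² cross terms: 2·(-4)·(2)·∫sin(4x)·cos(x) dx = -16·(8/15) = -128/15.
  So ∫_0^π (u')² dx = 8*π + 2*π − 128/15 = -128/15 + 10*π.
||u||_{H^1}^2 = (-8/15 + 5*π/2) + (-128/15 + 10*π) = -136/15 + 25*π/2.


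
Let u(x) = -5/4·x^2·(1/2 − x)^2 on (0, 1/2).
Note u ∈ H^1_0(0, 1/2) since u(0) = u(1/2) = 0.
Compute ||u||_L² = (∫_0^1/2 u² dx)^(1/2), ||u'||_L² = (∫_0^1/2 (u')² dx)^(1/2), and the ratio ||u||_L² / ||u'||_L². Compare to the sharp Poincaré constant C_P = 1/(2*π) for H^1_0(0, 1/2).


||u||_L² / ||u'||_L² = sqrt(3)/12 < C_P = 1/(2*π).

u(x) = -5/4·x^2·(1/2 − x)^2, so u'(x) = 5*x*(-8*x^2 + 6*x - 1)/8.
u(x) = -5/4·x^2·(1/2 − x)^2 vanishes at x = 0 and x = 1/2, so u ∈ H^1_0(0, 1/2). Differentiate via the product rule and integrate the resulting polynomials term by term.
  ∫_0^1/2 u² dx = ∫_0^1/2 (25*x^8/16 - 25*x^7/8 + 75*x^6/32 - 25*x^5/32 + 25*x^4/256) dx. Term by term:
    ∫_0^1/2 25*x^8/16 dx = 25/73728;  ∫_0^1/2 -25*x^7/8 dx = -25/16384;  ∫_0^1/2 75*x^6/32 dx = 75/28672;
    ∫_0^1/2 -25*x^5/32 dx = -25/12288;  ∫_0^1/2 25*x^4/256 dx = 5/8192.
  Sum: 25/73728 − 25/16384 + 75/28672 − 25/12288 + 5/8192 = 5/1032192.
  ∫_0^1/2 (u')² dx = ∫_0^1/2 (25*x^6 - 75*x^5/2 + 325*x^4/16 - 75*x^3/16 + 25*x^2/64) dx. Term by term:
    ∫_0^1/2 25*x^6 dx = 25/896;  ∫_0^1/2 -75*x^5/2 dx = -25/256;  ∫_0^1/2 325*x^4/16 dx = 65/512;
    ∫_0^1/2 -75*x^3/16 dx = -75/1024;  ∫_0^1/2 25*x^2/64 dx = 25/1536.
  Sum: 25/896 − 25/256 + 65/512 − 75/1024 + 25/1536 = 5/21504.
∫_0^1/2 u² dx = 5/1032192, so ||u||_L² = sqrt(35)/2688.
∫_0^1/2 (u')² dx = 5/21504, so ||u'||_L² = sqrt(105)/672.
Ratio ||u||_L² / ||u'||_L² = sqrt(3)/12.
Sharp Poincaré constant on H^1_0(0, 1/2) is C_P = L/π = 1/(2*π), achieved by sin(2*π·x).
A polynomial bump cannot attain the sharp Poincaré constant (only the first sine eigenfunction does), so the ratio is strictly less than C_P, consistent with ||u||_L² ≤ C_P ||u'||_L².


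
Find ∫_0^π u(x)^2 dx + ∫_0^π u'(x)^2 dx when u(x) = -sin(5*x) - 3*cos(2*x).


||u||_{H^1(0,π)}^2 = 100/7 + 71*π/2

u'(x) = 6*sin(2*x) - 5*cos(5*x).
Expand u² and (u')² and integrate term by term on (0, π), using: for integers n ≥ 1, ∫_0^π sin²(nx) dx = ∫_0^π cos²(nx) dx = π/2; for n ≠ n', ∫_0^π sin(nx)sin(n'x) dx = ∫_0^π cos(nx)cos(n'x) dx = 0; and by product-to-sum, ∫_0^π sin(nx)cos(n'x) dx = ½∫_0^π [sin((n+n')x) + sin((n−n')x)] dx, which is 0 when n+n' is even and 2n/(n²−n'²) when n+n' is odd (it need not vanish on (0, π)).
  u² squared terms: (-1)²·∫sin(5x)² dx = 1·π/2 = π/2;  (-3)²·∫cos(2x)² dx = 9·π/2 = 9*π/2.
  u² cross terms: 2·(-1)·(-3)·∫sin(5x)·cos(2x) dx = 6·(10/21) = 20/7.
  So ∫_0^π u² dx = π/2 + 9*π/2 + 20/7 = 20/7 + 5*π.
  (u')² squared terms: (-5)²·∫cos(5x)² dx = 25·π/2 = 25*π/2;  (6)²·∫sin(2x)² dx = 36·π/2 = 18*π.
  (u')² cross terms: 2·(-5)·(6)·∫cos(5x)·sin(2x) dx = -60·(-4/21) = 80/7.
  So ∫_0^π (u')² dx = 25*π/2 + 18*π + 80/7 = 80/7 + 61*π/2.
||u||_{H^1}^2 = (20/7 + 5*π) + (80/7 + 61*π/2) = 100/7 + 71*π/2.


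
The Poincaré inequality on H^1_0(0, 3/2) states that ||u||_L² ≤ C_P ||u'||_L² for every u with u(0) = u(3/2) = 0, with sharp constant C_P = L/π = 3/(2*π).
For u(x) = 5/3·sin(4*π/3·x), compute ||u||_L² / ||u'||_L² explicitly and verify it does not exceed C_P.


||u||_L² / ||u'||_L² = 3/(4*π) < C_P = 3/(2*π).

u(x) = 5/3·sin(4*π/3·x), so u'(x) = 20*π*cos(4*π*x/3)/9.
Writing u(x) = A·sin(kπx/L) with A = 5/3 and k = 2, use ∫_0^L sin²(kπx/L) dx = L/2 and ∫_0^L cos²(kπx/L) dx = L/2.
u² = 25/9·sin²(4*π/3·x) and (u')² = 400*π^2/81·cos²(4*π/3·x), and each of sin², cos² integrates to L/2 = 3/4 over (0, 3/2).
∫_0^3/2 u² dx = 25/12, so ||u||_L² = 5*sqrt(3)/6.
∫_0^3/2 (u')² dx = 100*π^2/27, so ||u'||_L² = 10*sqrt(3)*π/9.
Ratio ||u||_L² / ||u'||_L² = 3/(4*π).
Sharp Poincaré constant on H^1_0(0, 3/2) is C_P = L/π = 3/(2*π), achieved by sin(2*π/3·x).
This is the k = 2 harmonic; the ratio L/(kπ) is strictly less than C_P = L/π, consistent with the sharp inequality ||u||_L² ≤ C_P ||u'||_L².
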